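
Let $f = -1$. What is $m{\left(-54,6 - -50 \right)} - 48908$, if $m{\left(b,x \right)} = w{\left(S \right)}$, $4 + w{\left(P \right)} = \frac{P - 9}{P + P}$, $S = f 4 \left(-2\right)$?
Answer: $- \frac{782593}{16} \approx -48912.0$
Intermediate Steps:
$S = 8$ ($S = \left(-1\right) 4 \left(-2\right) = \left(-4\right) \left(-2\right) = 8$)
$w{\left(P \right)} = -4 + \frac{-9 + P}{2 P}$ ($w{\left(P \right)} = -4 + \frac{P - 9}{P + P} = -4 + \frac{-9 + P}{2 P}$)
$m{\left(b,x \right)} = - \frac{65}{16}$ ($m{\left(b,x \right)} = \frac{-9 - 56}{2 \cdot 8} = \frac{1}{2} \cdot \frac{1}{8} \left(-9 - 56\right) = \frac{1}{2} \cdot \frac{1}{8} \left(-65\right) = - \frac{65}{16}$)
$m{\left(-54,6 - -50 \right)} - 48908 = - \frac{65}{16} - 48908 = - \frac{782593}{16}$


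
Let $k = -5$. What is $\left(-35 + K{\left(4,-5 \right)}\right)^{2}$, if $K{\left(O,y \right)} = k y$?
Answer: $100$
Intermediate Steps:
$K{\left(O,y \right)} = - 5 y$
$\left(-35 + K{\left(4,-5 \right)}\right)^{2} = \left(-35 - -25\right)^{2} = \left(-35 + 25\right)^{2} = \left(-10\right)^{2} = 100$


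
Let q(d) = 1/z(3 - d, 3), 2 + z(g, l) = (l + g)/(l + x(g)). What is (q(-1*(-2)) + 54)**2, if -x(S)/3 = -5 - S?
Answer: 4124961/1444 ≈ 2856.6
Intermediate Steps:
x(S) = 15 + 3*S (x(S) = -3*(-5 - S) = 15 + 3*S)
z(g, l) = -2 + (g + l)/(15 + l + 3*g) (z(g, l) = -2 + (l + g)/(l + (15 + 3*g)) = -2 + (g + l)/(15 + l + 3*g))
q(d) = (27 - 3*d)/(-48 + 5*d) (q(d) = 1/((-30 - 1*3 - 5*(3 - d))/(15 + 3 + 3*(3 - d))) = 1/((-30 - 3 + (-15 + 5*d))/(15 + 3 + (9 - 3*d))) = 1/((-48 + 5*d)/(27 - 3*d)) = (27 - 3*d)/(-48 + 5*d))
(q(-1*(-2)) + 54)**2 = (3*(-9 - 1*(-2))/(48 - (-5)*(-2)) + 54)**2 = (3*(-9 + 2)/(48 - 5*2) + 54)**2 = (3*(-7)/(48 - 10) + 54)**2 = (3*(-7)/38 + 54)**2 = (3*(1/38)*(-7) + 54)**2 = (-21/38 + 54)**2 = (2031/38)**2 = 4124961/1444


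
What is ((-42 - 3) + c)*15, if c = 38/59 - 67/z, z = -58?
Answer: -2217495/3422 ≈ -648.01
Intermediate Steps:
c = 6157/3422 (c = 38/59 - 67/(-58) = 38*(1/59) - 67*(-1/58) = 38/59 + 67/58 = 6157/3422 ≈ 1.7992)
((-42 - 3) + c)*15 = ((-42 - 3) + 6157/3422)*15 = (-45 + 6157/3422)*15 = -147833/3422*15 = -2217495/3422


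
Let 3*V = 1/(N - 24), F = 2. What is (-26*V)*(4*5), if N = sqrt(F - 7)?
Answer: 4160/581 + 520*I*sqrt(5)/1743 ≈ 7.1601 + 0.6671*I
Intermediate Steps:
N = I*sqrt(5) (N = sqrt(2 - 7) = sqrt(-5) = I*sqrt(5) ≈ 2.2361*I)
V = 1/(3*(-24 + I*sqrt(5))) (V = 1/(3*(I*sqrt(5) - 24)) = 1/(3*(-24 + I*sqrt(5))) ≈ -0.013769 - 0.0012829*I)
(-26*V)*(4*5) = (-26*(-8/581 - I*sqrt(5)/1743))*(4*5) = (208/581 + 26*I*sqrt(5)/1743)*20 = 4160/581 + 520*I*sqrt(5)/1743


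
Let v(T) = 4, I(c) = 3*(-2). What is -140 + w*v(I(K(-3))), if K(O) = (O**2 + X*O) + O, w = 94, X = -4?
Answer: 236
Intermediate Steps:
K(O) = O**2 - 3*O (K(O) = (O**2 - 4*O) + O = O**2 - 3*O)
I(c) = -6
-140 + w*v(I(K(-3))) = -140 + 94*4 = -140 + 376 = 236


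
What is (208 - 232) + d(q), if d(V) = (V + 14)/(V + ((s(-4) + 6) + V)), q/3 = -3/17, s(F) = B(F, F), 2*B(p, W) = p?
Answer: -971/50 ≈ -19.420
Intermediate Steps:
B(p, W) = p/2
s(F) = F/2
q = -9/17 (q = 3*(-3/17) = -9/17 ≈ -0.52941)
d(V) = (14 + V)/(4 + 2*V) (d(V) = (V + 14)/(V + (((1/2)*(-4) + 6) + V)) = (14 + V)/(V + ((-2 + 6) + V)) = (14 + V)/(V + (4 + V)) = (14 + V)/(4 + 2*V))
(208 - 232) + d(q) = (208 - 232) + (14 - 9/17)/(2*(2 - 9/17)) = -24 + (1/2)*(229/17)/(25/17) = -24 + (1/2)*(17/25)*(229/17) = -24 + 229/50 = -971/50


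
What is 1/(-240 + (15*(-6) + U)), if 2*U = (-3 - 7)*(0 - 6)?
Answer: -1/300 ≈ -0.0033333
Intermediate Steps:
U = 30 (U = ((-3 - 7)*(0 - 6))/2 = (-10*(-6))/2 = (½)*60 = 30)
1/(-240 + (15*(-6) + U)) = 1/(-240 + (15*(-6) + 30)) = 1/(-240 + (-90 + 30)) = 1/(-240 - 60) = 1/(-300) = -1/300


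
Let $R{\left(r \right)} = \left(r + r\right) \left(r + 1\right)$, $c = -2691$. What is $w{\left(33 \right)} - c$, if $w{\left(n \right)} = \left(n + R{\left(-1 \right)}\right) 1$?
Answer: $2724$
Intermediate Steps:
$R{\left(r \right)} = 2 r \left(1 + r\right)$
$w{\left(n \right)} = n$ ($w{\left(n \right)} = \left(n + 2 \left(-1\right) \left(1 - 1\right)\right) 1 = \left(n + 2 \left(-1\right) 0\right) 1 = \left(n + 0\right) 1 = n 1 = n$)
$w{\left(33 \right)} - c = 33 - -2691 = 33 + 2691 = 2724$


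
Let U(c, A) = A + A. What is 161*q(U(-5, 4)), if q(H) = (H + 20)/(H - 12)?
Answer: -1127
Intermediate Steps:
U(c, A) = 2*A
q(H) = (20 + H)/(-12 + H)
161*q(U(-5, 4)) = 161*((20 + 2*4)/(-12 + 2*4)) = 161*((20 + 8)/(-12 + 8)) = 161*(28/(-4)) = 161*(-¼*28) = 161*(-7) = -1127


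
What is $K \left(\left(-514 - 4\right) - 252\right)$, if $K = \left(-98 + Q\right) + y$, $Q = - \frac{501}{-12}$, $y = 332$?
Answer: $- \frac{424655}{2} \approx -2.1233 \cdot 10^{5}$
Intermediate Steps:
$Q = \frac{167}{4}$ ($Q = \left(-501\right) \left(- \frac{1}{12}\right) = \frac{167}{4} \approx 41.75$)
$K = \frac{1103}{4}$ ($K = \left(-98 + \frac{167}{4}\right) + 332 = - \frac{225}{4} + 332 = \frac{1103}{4} \approx 275.75$)
$K \left(\left(-514 - 4\right) - 252\right) = \frac{1103 \left(\left(-514 - 4\right) - 252\right)}{4} = \frac{1103 \left(-518 - 252\right)}{4} = \frac{1103}{4} \left(-770\right) = - \frac{424655}{2}$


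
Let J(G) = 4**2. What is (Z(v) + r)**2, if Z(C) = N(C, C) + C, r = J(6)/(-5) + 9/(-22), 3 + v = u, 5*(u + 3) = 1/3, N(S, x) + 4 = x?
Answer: 41306329/108900 ≈ 379.31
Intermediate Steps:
N(S, x) = -4 + x
J(G) = 16
u = -44/15 (u = -3 + (1/5)/3 = -3 + (1/5)*(1/3) = -3 + 1/15 = -44/15 ≈ -2.9333)
v = -89/15 (v = -3 - 44/15 = -89/15 ≈ -5.9333)
r = -397/110 (r = 16/(-5) + 9/(-22) = 16*(-1/5) + 9*(-1/22) = -16/5 - 9/22 = -397/110 ≈ -3.6091)
Z(C) = -4 + 2*C (Z(C) = (-4 + C) + C = -4 + 2*C)
(Z(v) + r)**2 = ((-4 + 2*(-89/15)) - 397/110)**2 = ((-4 - 178/15) - 397/110)**2 = (-238/15 - 397/110)**2 = (-6427/330)**2 = 41306329/108900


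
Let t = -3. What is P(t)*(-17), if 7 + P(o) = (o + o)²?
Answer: -493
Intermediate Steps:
P(o) = -7 + 4*o² (P(o) = -7 + (o + o)² = -7 + (2*o)² = -7 + 4*o²)
P(t)*(-17) = (-7 + 4*(-3)²)*(-17) = (-7 + 4*9)*(-17) = (-7 + 36)*(-17) = 29*(-17) = -493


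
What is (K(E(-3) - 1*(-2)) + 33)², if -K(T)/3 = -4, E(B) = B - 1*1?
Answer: 2025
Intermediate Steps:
E(B) = -1 + B (E(B) = B - 1 = -1 + B)
K(T) = 12 (K(T) = -3*(-4) = 12)
(K(E(-3) - 1*(-2)) + 33)² = (12 + 33)² = 45² = 2025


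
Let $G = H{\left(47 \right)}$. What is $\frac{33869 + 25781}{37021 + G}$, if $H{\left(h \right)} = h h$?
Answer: $\frac{5965}{3923} \approx 1.5205$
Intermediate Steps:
$H{\left(h \right)} = h^{2}$
$G = 2209$ ($G = 47^{2} = 2209$)
$\frac{33869 + 25781}{37021 + G} = \frac{33869 + 25781}{37021 + 2209} = \frac{59650}{39230} = 59650 \cdot \frac{1}{39230} = \frac{5965}{3923}$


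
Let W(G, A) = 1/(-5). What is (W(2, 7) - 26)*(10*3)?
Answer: -786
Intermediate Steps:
W(G, A) = -⅕
(W(2, 7) - 26)*(10*3) = (-⅕ - 26)*(10*3) = -131/5*30 = -786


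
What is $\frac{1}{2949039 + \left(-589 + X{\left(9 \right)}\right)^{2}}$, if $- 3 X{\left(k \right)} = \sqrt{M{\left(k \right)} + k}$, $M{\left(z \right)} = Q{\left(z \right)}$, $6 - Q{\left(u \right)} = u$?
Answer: $\frac{14831823}{48885101059910} - \frac{1767 \sqrt{6}}{48885101059910} \approx 3.0331 \cdot 10^{-7}$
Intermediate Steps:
$Q{\left(u \right)} = 6 - u$
$M{\left(z \right)} = 6 - z$
$X{\left(k \right)} = - \frac{\sqrt{6}}{3}$ ($X{\left(k \right)} = - \frac{\sqrt{\left(6 - k\right) + k}}{3} = - \frac{\sqrt{6}}{3}$)
$\frac{1}{2949039 + \left(-589 + X{\left(9 \right)}\right)^{2}} = \frac{1}{2949039 + \left(-589 - \frac{\sqrt{6}}{3}\right)^{2}}$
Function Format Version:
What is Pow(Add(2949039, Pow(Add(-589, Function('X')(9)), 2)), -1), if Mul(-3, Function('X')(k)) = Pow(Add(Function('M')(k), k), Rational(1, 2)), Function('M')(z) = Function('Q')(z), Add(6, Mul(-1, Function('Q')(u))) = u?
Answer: Add(Rational(14831823, 48885101059910), Mul(Rational(-1767, 48885101059910), Pow(6, Rational(1, 2)))) ≈ 3.0331e-7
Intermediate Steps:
Function('Q')(u) = Add(6, Mul(-1, u))
Function('M')(z) = Add(6, Mul(-1, z))
Function('X')(k) = Mul(Rational(-1, 3), Pow(6, Rational(1, 2))) (Function('X')(k) = Mul(Rational(-1, 3), Pow(Add(Add(6, Mul(-1, k)), k), Rational(1, 2))) = Mul(Rational(-1, 3), Pow(6, Rational(1, 2))))
Pow(Add(2949039, Pow(Add(-589, Function('X')(9)), 2)), -1) = Pow(Add(2949039, Pow(Add(-589, Mul(Rational(-1, 3), Pow(6, Rational(1, 2)))), 2)), -1)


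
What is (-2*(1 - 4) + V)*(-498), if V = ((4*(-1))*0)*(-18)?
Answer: -2988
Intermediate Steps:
V = 0 (V = -4*0*(-18) = 0*(-18) = 0)
(-2*(1 - 4) + V)*(-498) = (-2*(1 - 4) + 0)*(-498) = (-2*(-3) + 0)*(-498) = (6 + 0)*(-498) = 6*(-498) = -2988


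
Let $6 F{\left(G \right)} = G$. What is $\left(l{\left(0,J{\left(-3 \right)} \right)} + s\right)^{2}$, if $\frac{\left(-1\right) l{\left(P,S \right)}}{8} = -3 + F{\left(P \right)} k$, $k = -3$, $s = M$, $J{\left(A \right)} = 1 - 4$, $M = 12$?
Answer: $1296$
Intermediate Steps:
$J{\left(A \right)} = -3$
$s = 12$
$F{\left(G \right)} = \frac{G}{6}$
$l{\left(P,S \right)} = 24 + 4 P$ ($l{\left(P,S \right)} = - 8 \left(-3 + \frac{P}{6} \left(-3\right)\right) = - 8 \left(-3 - \frac{P}{2}\right) = 24 + 4 P$)
$\left(l{\left(0,J{\left(-3 \right)} \right)} + s\right)^{2} = \left(\left(24 + 4 \cdot 0\right) + 12\right)^{2} = \left(\left(24 + 0\right) + 12\right)^{2} = \left(24 + 12\right)^{2} = 36^{2} = 1296$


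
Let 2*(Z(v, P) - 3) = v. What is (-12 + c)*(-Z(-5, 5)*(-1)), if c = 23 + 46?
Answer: 57/2 ≈ 28.500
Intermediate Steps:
Z(v, P) = 3 + v/2
c = 69
(-12 + c)*(-Z(-5, 5)*(-1)) = (-12 + 69)*(-(3 + (½)*(-5))*(-1)) = 57*(-(3 - 5/2)*(-1)) = 57*(-1*½*(-1)) = 57*(-½*(-1)) = 57*(½) = 57/2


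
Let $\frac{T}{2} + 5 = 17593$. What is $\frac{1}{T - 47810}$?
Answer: $- \frac{1}{12634} \approx -7.9151 \cdot 10^{-5}$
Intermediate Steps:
$T = 35176$ ($T = -10 + 2 \cdot 17593 = -10 + 35186 = 35176$)
$\frac{1}{T - 47810} = \frac{1}{35176 - 47810} = \frac{1}{-12634} = - \frac{1}{12634}$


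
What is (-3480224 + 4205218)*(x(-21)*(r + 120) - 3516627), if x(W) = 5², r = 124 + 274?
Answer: -2540144802938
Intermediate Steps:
r = 398
x(W) = 25
(-3480224 + 4205218)*(x(-21)*(r + 120) - 3516627) = (-3480224 + 4205218)*(25*(398 + 120) - 3516627) = 724994*(25*518 - 3516627) = 724994*(12950 - 3516627) = 724994*(-3503677) = -2540144802938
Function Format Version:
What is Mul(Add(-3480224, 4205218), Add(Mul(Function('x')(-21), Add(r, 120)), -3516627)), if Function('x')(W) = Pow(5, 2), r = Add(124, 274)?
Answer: -2540144802938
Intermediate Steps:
r = 398
Function('x')(W) = 25
Mul(Add(-3480224, 4205218), Add(Mul(Function('x')(-21), Add(r, 120)), -3516627)) = Mul(Add(-3480224, 4205218), Add(Mul(25, Add(398, 120)), -3516627)) = Mul(724994, Add(Mul(25, 518), -3516627)) = Mul(724994, Add(12950, -3516627)) = Mul(724994, -3503677) = -2540144802938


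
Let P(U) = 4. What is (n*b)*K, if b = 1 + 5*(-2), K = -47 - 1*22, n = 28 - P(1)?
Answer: 14904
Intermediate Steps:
n = 24 (n = 28 - 1*4 = 28 - 4 = 24)
K = -69 (K = -47 - 22 = -69)
b = -9 (b = 1 - 10 = -9)
(n*b)*K = (24*(-9))*(-69) = -216*(-69) = 14904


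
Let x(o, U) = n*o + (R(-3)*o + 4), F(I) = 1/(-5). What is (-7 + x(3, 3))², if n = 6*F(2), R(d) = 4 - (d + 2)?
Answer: 1764/25 ≈ 70.560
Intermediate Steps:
F(I) = -⅕
R(d) = 2 - d (R(d) = 4 - (2 + d) = 4 + (-2 - d) = 2 - d)
n = -6/5 (n = 6*(-⅕) = -6/5 ≈ -1.2000)
x(o, U) = 4 + 19*o/5 (x(o, U) = -6*o/5 + ((2 - 1*(-3))*o + 4) = -6*o/5 + ((2 + 3)*o + 4) = -6*o/5 + (5*o + 4) = -6*o/5 + (4 + 5*o) = 4 + 19*o/5)
(-7 + x(3, 3))² = (-7 + (4 + (19/5)*3))² = (-7 + (4 + 57/5))² = (-7 + 77/5)² = (42/5)² = 1764/25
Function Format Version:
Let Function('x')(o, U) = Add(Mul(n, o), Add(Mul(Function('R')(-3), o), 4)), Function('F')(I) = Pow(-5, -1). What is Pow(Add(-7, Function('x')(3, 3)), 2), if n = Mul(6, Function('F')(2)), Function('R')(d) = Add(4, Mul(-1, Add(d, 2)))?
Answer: Rational(1764, 25) ≈ 70.560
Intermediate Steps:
Function('F')(I) = Rational(-1, 5)
Function('R')(d) = Add(2, Mul(-1, d)) (Function('R')(d) = Add(4, Mul(-1, Add(2, d))) = Add(4, Add(-2, Mul(-1, d))) = Add(2, Mul(-1, d)))
n = Rational(-6, 5) (n = Mul(6, Rational(-1, 5)) = Rational(-6, 5) ≈ -1.2000)
Function('x')(o, U) = Add(4, Mul(Rational(19, 5), o)) (Function('x')(o, U) = Add(Mul(Rational(-6, 5), o), Add(Mul(Add(2, Mul(-1, -3)), o), 4)) = Add(Mul(Rational(-6, 5), o), Add(Mul(Add(2, 3), o), 4)) = Add(Mul(Rational(-6, 5), o), Add(Mul(5, o), 4)) = Add(Mul(Rational(-6, 5), o), Add(4, Mul(5, o))) = Add(4, Mul(Rational(19, 5), o)))
Pow(Add(-7, Function('x')(3, 3)), 2) = Pow(Add(-7, Add(4, Mul(Rational(19, 5), 3))), 2) = Pow(Add(-7, Add(4, Rational(57, 5))), 2) = Pow(Add(-7, Rational(77, 5)), 2) = Pow(Rational(42, 5), 2) = Rational(1764, 25)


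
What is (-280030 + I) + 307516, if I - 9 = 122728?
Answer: 150223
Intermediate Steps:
I = 122737 (I = 9 + 122728 = 122737)
(-280030 + I) + 307516 = (-280030 + 122737) + 307516 = -157293 + 307516 = 150223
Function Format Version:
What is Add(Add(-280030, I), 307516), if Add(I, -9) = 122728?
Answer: 150223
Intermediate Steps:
I = 122737 (I = Add(9, 122728) = 122737)
Add(Add(-280030, I), 307516) = Add(Add(-280030, 122737), 307516) = Add(-157293, 307516) = 150223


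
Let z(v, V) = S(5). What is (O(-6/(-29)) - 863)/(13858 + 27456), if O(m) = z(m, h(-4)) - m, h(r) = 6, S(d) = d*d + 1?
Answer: -24279/1198106 ≈ -0.020264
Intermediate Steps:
S(d) = 1 + d² (S(d) = d² + 1 = 1 + d²)
z(v, V) = 26 (z(v, V) = 1 + 5² = 1 + 25 = 26)
O(m) = 26 - m
(O(-6/(-29)) - 863)/(13858 + 27456) = ((26 - (-6)/(-29)) - 863)/(13858 + 27456) = ((26 - (-6)*(-1)/29) - 863)/41314 = ((26 - 1*6/29) - 863)*(1/41314) = ((26 - 6/29) - 863)*(1/41314) = (748/29 - 863)*(1/41314) = -24279/29*1/41314 = -24279/1198106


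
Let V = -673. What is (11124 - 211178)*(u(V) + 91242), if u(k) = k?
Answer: -18118690726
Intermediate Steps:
(11124 - 211178)*(u(V) + 91242) = (11124 - 211178)*(-673 + 91242) = -200054*90569 = -18118690726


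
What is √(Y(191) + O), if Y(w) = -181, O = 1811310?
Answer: √1811129 ≈ 1345.8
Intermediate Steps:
√(Y(191) + O) = √(-181 + 1811310) = √1811129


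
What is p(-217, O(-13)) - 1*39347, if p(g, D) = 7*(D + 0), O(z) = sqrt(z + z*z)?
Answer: -39347 + 14*sqrt(39) ≈ -39260.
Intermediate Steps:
O(z) = sqrt(z + z**2)
p(g, D) = 7*D
p(-217, O(-13)) - 1*39347 = 7*sqrt(-13*(1 - 13)) - 1*39347 = 7*sqrt(-13*(-12)) - 39347 = 7*sqrt(156) - 39347 = 7*(2*sqrt(39)) - 39347 = 14*sqrt(39) - 39347 = -39347 + 14*sqrt(39)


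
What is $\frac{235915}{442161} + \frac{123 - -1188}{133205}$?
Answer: $\frac{32004730646}{58898056005} \approx 0.54339$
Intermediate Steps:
$\frac{235915}{442161} + \frac{123 - -1188}{133205} = 235915 \cdot \frac{1}{442161} + \left(123 + 1188\right) \frac{1}{133205} = \frac{235915}{442161} + 1311 \cdot \frac{1}{133205} = \frac{235915}{442161} + \frac{1311}{133205} = \frac{32004730646}{58898056005}$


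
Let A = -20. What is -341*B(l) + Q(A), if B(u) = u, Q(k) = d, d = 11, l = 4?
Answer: -1353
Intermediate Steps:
Q(k) = 11
-341*B(l) + Q(A) = -341*4 + 11 = -1364 + 11 = -1353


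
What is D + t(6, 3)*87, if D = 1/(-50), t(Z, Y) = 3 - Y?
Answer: -1/50 ≈ -0.020000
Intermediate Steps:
D = -1/50 ≈ -0.020000
D + t(6, 3)*87 = -1/50 + (3 - 1*3)*87 = -1/50 + (3 - 3)*87 = -1/50 + 0*87 = -1/50 + 0 = -1/50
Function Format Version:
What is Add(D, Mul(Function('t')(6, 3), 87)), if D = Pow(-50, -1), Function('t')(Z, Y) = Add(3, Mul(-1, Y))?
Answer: Rational(-1, 50) ≈ -0.020000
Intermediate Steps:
D = Rational(-1, 50) ≈ -0.020000
Add(D, Mul(Function('t')(6, 3), 87)) = Add(Rational(-1, 50), Mul(Add(3, Mul(-1, 3)), 87)) = Add(Rational(-1, 50), Mul(Add(3, -3), 87)) = Add(Rational(-1, 50), Mul(0, 87)) = Add(Rational(-1, 50), 0) = Rational(-1, 50)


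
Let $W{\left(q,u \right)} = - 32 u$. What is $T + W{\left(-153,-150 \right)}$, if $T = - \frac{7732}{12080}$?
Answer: $\frac{14494067}{3020} \approx 4799.4$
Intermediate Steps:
$T = - \frac{1933}{3020}$ ($T = \left(-7732\right) \frac{1}{12080} = - \frac{1933}{3020} \approx -0.64007$)
$T + W{\left(-153,-150 \right)} = - \frac{1933}{3020} - -4800 = - \frac{1933}{3020} + 4800 = \frac{14494067}{3020}$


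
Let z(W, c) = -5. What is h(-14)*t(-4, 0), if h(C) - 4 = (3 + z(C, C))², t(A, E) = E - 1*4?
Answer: -32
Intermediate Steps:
t(A, E) = -4 + E (t(A, E) = E - 4 = -4 + E)
h(C) = 8 (h(C) = 4 + (3 - 5)² = 4 + (-2)² = 4 + 4 = 8)
h(-14)*t(-4, 0) = 8*(-4 + 0) = 8*(-4) = -32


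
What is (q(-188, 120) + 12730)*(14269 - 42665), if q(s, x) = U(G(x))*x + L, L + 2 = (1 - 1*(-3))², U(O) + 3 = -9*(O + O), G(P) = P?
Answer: 7008587136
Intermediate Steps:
U(O) = -3 - 18*O (U(O) = -3 - 9*(O + O) = -3 - 18*O)
L = 14 (L = -2 + (1 - 1*(-3))² = -2 + (1 + 3)² = -2 + 4² = -2 + 16 = 14)
q(s, x) = 14 + x*(-3 - 18*x) (q(s, x) = (-3 - 18*x)*x + 14 = x*(-3 - 18*x) + 14 = 14 + x*(-3 - 18*x))
(q(-188, 120) + 12730)*(14269 - 42665) = ((14 - 3*120*(1 + 6*120)) + 12730)*(14269 - 42665) = ((14 - 3*120*(1 + 720)) + 12730)*(-28396) = ((14 - 3*120*721) + 12730)*(-28396) = ((14 - 259560) + 12730)*(-28396) = (-259546 + 12730)*(-28396) = -246816*(-28396) = 7008587136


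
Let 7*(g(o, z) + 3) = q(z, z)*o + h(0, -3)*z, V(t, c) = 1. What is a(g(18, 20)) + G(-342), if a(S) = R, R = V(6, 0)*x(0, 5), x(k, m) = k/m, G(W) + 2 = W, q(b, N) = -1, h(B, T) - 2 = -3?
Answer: -344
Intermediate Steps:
h(B, T) = -1 (h(B, T) = 2 - 3 = -1)
G(W) = -2 + W
g(o, z) = -3 - o/7 - z/7 (g(o, z) = -3 + (-o - z)/7 = -3 + (-o/7 - z/7) = -3 - o/7 - z/7)
R = 0 (R = 1*(0/5) = 1*(0*(⅕)) = 1*0 = 0)
a(S) = 0
a(g(18, 20)) + G(-342) = 0 + (-2 - 342) = 0 - 344 = -344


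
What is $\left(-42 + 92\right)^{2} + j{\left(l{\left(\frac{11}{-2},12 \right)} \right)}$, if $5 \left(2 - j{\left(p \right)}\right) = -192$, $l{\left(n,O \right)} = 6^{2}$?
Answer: $\frac{12702}{5} \approx 2540.4$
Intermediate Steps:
$l{\left(n,O \right)} = 36$
$j{\left(p \right)} = \frac{202}{5}$ ($j{\left(p \right)} = 2 - - \frac{192}{5} = 2 + \frac{192}{5} = \frac{202}{5}$)
$\left(-42 + 92\right)^{2} + j{\left(l{\left(\frac{11}{-2},12 \right)} \right)} = \left(-42 + 92\right)^{2} + \frac{202}{5} = 50^{2} + \frac{202}{5} = 2500 + \frac{202}{5} = \frac{12702}{5}$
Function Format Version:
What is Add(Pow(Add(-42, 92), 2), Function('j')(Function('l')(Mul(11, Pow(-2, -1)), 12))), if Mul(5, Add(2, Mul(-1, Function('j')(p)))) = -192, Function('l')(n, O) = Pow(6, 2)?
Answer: Rational(12702, 5) ≈ 2540.4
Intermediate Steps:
Function('l')(n, O) = 36
Function('j')(p) = Rational(202, 5) (Function('j')(p) = Add(2, Mul(Rational(-1, 5), -192)) = Add(2, Rational(192, 5)) = Rational(202, 5))
Add(Pow(Add(-42, 92), 2), Function('j')(Function('l')(Mul(11, Pow(-2, -1)), 12))) = Add(Pow(Add(-42, 92), 2), Rational(202, 5)) = Add(Pow(50, 2), Rational(202, 5)) = Add(2500, Rational(202, 5)) = Rational(12702, 5)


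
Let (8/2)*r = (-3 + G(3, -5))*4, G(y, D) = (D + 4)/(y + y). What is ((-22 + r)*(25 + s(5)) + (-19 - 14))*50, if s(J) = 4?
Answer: -114425/3 ≈ -38142.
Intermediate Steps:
G(y, D) = (4 + D)/(2*y) (G(y, D) = (4 + D)/((2*y)) = (4 + D)*(1/(2*y)) = (4 + D)/(2*y))
r = -19/6 (r = ((-3 + (½)*(4 - 5)/3)*4)/4 = ((-3 + (½)*(⅓)*(-1))*4)/4 = ((-3 - ⅙)*4)/4 = (-19/6*4)/4 = (¼)*(-38/3) = -19/6 ≈ -3.1667)
((-22 + r)*(25 + s(5)) + (-19 - 14))*50 = ((-22 - 19/6)*(25 + 4) + (-19 - 14))*50 = (-151/6*29 - 33)*50 = (-4379/6 - 33)*50 = -4577/6*50 = -114425/3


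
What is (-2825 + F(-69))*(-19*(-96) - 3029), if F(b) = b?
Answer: 3487270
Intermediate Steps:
(-2825 + F(-69))*(-19*(-96) - 3029) = (-2825 - 69)*(-19*(-96) - 3029) = -2894*(1824 - 3029) = -2894*(-1205) = 3487270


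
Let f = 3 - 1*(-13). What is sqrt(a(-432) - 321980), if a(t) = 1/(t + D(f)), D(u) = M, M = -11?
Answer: I*sqrt(63188253463)/443 ≈ 567.43*I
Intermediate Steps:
f = 16 (f = 3 + 13 = 16)
D(u) = -11
a(t) = 1/(-11 + t) (a(t) = 1/(t - 11) = 1/(-11 + t))
sqrt(a(-432) - 321980) = sqrt(1/(-11 - 432) - 321980) = sqrt(1/(-443) - 321980) = sqrt(-1/443 - 321980) = sqrt(-142637141/443) = I*sqrt(63188253463)/443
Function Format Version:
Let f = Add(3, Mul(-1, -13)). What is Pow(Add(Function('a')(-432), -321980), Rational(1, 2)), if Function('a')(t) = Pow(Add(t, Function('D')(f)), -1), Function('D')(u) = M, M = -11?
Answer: Mul(Rational(1, 443), I, Pow(63188253463, Rational(1, 2))) ≈ Mul(567.43, I)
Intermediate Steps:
f = 16 (f = Add(3, 13) = 16)
Function('D')(u) = -11
Function('a')(t) = Pow(Add(-11, t), -1) (Function('a')(t) = Pow(Add(t, -11), -1) = Pow(Add(-11, t), -1))
Pow(Add(Function('a')(-432), -321980), Rational(1, 2)) = Pow(Add(Pow(Add(-11, -432), -1), -321980), Rational(1, 2)) = Pow(Add(Pow(-443, -1), -321980), Rational(1, 2)) = Pow(Add(Rational(-1, 443), -321980), Rational(1, 2)) = Pow(Rational(-142637141, 443), Rational(1, 2)) = Mul(Rational(1, 443), I, Pow(63188253463, Rational(1, 2)))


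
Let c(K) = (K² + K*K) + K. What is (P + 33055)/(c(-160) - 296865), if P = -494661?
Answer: 461606/245825 ≈ 1.8778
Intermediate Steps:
c(K) = K + 2*K² (c(K) = (K² + K²) + K = 2*K² + K = K + 2*K²)
(P + 33055)/(c(-160) - 296865) = (-494661 + 33055)/(-160*(1 + 2*(-160)) - 296865) = -461606/(-160*(1 - 320) - 296865) = -461606/(-160*(-319) - 296865) = -461606/(51040 - 296865) = -461606/(-245825) = -461606*(-1/245825) = 461606/245825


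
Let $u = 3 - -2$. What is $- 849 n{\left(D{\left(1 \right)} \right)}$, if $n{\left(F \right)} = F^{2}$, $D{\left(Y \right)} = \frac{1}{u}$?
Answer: $- \frac{849}{25} \approx -33.96$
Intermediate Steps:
$u = 5$ ($u = 3 + 2 = 5$)
$D{\left(Y \right)} = \frac{1}{5}$
$- 849 n{\left(D{\left(1 \right)} \right)} = - \frac{849}{25}$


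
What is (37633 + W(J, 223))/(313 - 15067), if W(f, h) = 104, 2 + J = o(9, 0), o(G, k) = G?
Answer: -12579/4918 ≈ -2.5577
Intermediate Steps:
J = 7 (J = -2 + 9 = 7)
(37633 + W(J, 223))/(313 - 15067) = (37633 + 104)/(313 - 15067) = 37737/(-14754) = 37737*(-1/14754) = -12579/4918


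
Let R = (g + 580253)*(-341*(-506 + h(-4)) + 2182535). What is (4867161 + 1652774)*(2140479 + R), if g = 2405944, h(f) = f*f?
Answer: 45746767069315750740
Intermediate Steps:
h(f) = f²
R = 7016443126125 (R = (2405944 + 580253)*(-341*(-506 + (-4)²) + 2182535) = 2986197*(-341*(-506 + 16) + 2182535) = 2986197*(-341*(-490) + 2182535) = 2986197*(167090 + 2182535) = 2986197*2349625 = 7016443126125)
(4867161 + 1652774)*(2140479 + R) = (4867161 + 1652774)*(2140479 + 7016443126125) = 6519935*7016445266604 = 45746767069315750740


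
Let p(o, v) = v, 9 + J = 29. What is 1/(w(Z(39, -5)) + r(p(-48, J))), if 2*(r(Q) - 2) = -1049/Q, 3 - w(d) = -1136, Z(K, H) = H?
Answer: 40/44591 ≈ 0.00089704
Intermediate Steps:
w(d) = 1139 (w(d) = 3 - 1*(-1136) = 3 + 1136 = 1139)
J = 20 (J = -9 + 29 = 20)
r(Q) = 2 - 1049/(2*Q) (r(Q) = 2 + (-1049/Q)/2 = 2 - 1049/(2*Q))
1/(w(Z(39, -5)) + r(p(-48, J))) = 1/(1139 + (2 - 1049/2/20)) = 1/(1139 + (2 - 1049/2*1/20)) = 1/(1139 + (2 - 1049/40)) = 1/(1139 - 969/40) = 1/(44591/40) = 40/44591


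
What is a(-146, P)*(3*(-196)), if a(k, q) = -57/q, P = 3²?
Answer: 3724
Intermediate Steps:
P = 9
a(-146, P)*(3*(-196)) = (-57/9)*(3*(-196)) = -57*⅑*(-588) = -19/3*(-588) = 3724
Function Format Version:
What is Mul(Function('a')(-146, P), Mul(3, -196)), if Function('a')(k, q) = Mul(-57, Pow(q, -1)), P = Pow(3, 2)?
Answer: 3724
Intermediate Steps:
P = 9
Mul(Function('a')(-146, P), Mul(3, -196)) = Mul(Mul(-57, Pow(9, -1)), Mul(3, -196)) = Mul(Mul(-57, Rational(1, 9)), -588) = Mul(Rational(-19, 3), -588) = 3724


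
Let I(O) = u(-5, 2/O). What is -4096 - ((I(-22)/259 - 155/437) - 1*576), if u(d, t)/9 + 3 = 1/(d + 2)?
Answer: -398350905/113183 ≈ -3519.5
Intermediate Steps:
u(d, t) = -27 + 9/(2 + d) (u(d, t) = -27 + 9/(d + 2) = -27 + 9/(2 + d))
I(O) = -30 (I(O) = 9*(-5 - 3*(-5))/(2 - 5) = 9*(-5 + 15)/(-3) = 9*(-⅓)*10 = -30)
-4096 - ((I(-22)/259 - 155/437) - 1*576) = -4096 - ((-30/259 - 155/437) - 1*576) = -4096 - ((-30*1/259 - 155*1/437) - 576) = -4096 - ((-30/259 - 155/437) - 576) = -4096 - (-53255/113183 - 576) = -4096 - 1*(-65246663/113183) = -4096 + 65246663/113183 = -398350905/113183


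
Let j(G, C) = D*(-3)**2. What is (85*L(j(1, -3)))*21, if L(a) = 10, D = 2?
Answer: 17850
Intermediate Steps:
j(G, C) = 18 (j(G, C) = 2*(-3)**2 = 2*9 = 18)
(85*L(j(1, -3)))*21 = (85*10)*21 = 850*21 = 17850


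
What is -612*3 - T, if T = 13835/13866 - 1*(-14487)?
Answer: -226348553/13866 ≈ -16324.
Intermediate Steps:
T = 200890577/13866 (T = 13835*(1/13866) + 14487 = 13835/13866 + 14487 = 200890577/13866 ≈ 14488.)
-612*3 - T = -612*3 - 1*200890577/13866 = -1836 - 200890577/13866 = -226348553/13866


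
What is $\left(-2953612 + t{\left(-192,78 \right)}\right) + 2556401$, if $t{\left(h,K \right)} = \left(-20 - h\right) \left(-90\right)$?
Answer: $-412691$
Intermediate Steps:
$t{\left(h,K \right)} = 1800 + 90 h$
$\left(-2953612 + t{\left(-192,78 \right)}\right) + 2556401 = \left(-2953612 + \left(1800 + 90 \left(-192\right)\right)\right) + 2556401 = \left(-2953612 + \left(1800 - 17280\right)\right) + 2556401 = \left(-2953612 - 15480\right) + 2556401 = -2969092 + 2556401 = -412691$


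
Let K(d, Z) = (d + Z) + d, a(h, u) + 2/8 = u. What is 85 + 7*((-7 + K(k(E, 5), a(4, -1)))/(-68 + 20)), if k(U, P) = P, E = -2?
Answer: 16271/192 ≈ 84.745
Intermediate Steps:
a(h, u) = -¼ + u
K(d, Z) = Z + 2*d (K(d, Z) = (Z + d) + d = Z + 2*d)
85 + 7*((-7 + K(k(E, 5), a(4, -1)))/(-68 + 20)) = 85 + 7*((-7 + ((-¼ - 1) + 2*5))/(-68 + 20)) = 85 + 7*((-7 + (-5/4 + 10))/(-48)) = 85 + 7*((-7 + 35/4)*(-1/48)) = 85 + 7*((7/4)*(-1/48)) = 85 + 7*(-7/192) = 85 - 49/192 = 16271/192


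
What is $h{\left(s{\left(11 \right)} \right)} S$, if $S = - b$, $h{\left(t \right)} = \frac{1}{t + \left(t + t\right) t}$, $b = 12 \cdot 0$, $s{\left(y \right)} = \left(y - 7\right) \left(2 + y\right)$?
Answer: $0$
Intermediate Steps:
$s{\left(y \right)} = \left(-7 + y\right) \left(2 + y\right)$
$b = 0$
$h{\left(t \right)} = \frac{1}{t + 2 t^{2}}$ ($h{\left(t \right)} = \frac{1}{t + 2 t t} = \frac{1}{t + 2 t^{2}}$)
$S = 0$ ($S = \left(-1\right) 0 = 0$)
$h{\left(s{\left(11 \right)} \right)} S = \frac{1}{\left(-14 + 11^{2} - 55\right) \left(1 + 2 \left(-14 + 11^{2} - 55\right)\right)} 0 = \frac{1}{\left(-14 + 121 - 55\right) \left(1 + 2 \left(-14 + 121 - 55\right)\right)} 0 = \frac{1}{52 \left(1 + 2 \cdot 52\right)} 0 = \frac{1}{52 \left(1 + 104\right)} 0 = \frac{1}{52 \cdot 105} \cdot 0 = \frac{1}{52} \cdot \frac{1}{105} \cdot 0 = \frac{1}{5460} \cdot 0 = 0$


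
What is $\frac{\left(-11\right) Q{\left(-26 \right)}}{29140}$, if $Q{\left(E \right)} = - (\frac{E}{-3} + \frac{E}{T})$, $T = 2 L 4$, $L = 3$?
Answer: $\frac{1001}{349680} \approx 0.0028626$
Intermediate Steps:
$T = 24$ ($T = 2 \cdot 3 \cdot 4 = 6 \cdot 4 = 24$)
$Q{\left(E \right)} = \frac{7 E}{24}$ ($Q{\left(E \right)} = - (\frac{E}{-3} + \frac{E}{24}) = - (E \left(- \frac{1}{3}\right) + E \frac{1}{24}) = - (- \frac{E}{3} + \frac{E}{24}) = - \frac{\left(-7\right) E}{24} = \frac{7 E}{24}$)
$\frac{\left(-11\right) Q{\left(-26 \right)}}{29140} = \frac{\left(-11\right) \frac{7}{24} \left(-26\right)}{29140} = \left(-11\right) \left(- \frac{91}{12}\right) \frac{1}{29140} = \frac{1001}{12} \cdot \frac{1}{29140} = \frac{1001}{349680}$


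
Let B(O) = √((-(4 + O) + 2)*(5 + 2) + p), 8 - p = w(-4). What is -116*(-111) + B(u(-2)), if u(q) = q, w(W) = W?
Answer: 12876 + 2*√3 ≈ 12879.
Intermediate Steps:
p = 12 (p = 8 - 1*(-4) = 8 + 4 = 12)
B(O) = √(-2 - 7*O) (B(O) = √((-(4 + O) + 2)*(5 + 2) + 12) = √(((-4 - O) + 2)*7 + 12) = √((-2 - O)*7 + 12) = √((-14 - 7*O) + 12) = √(-2 - 7*O))
-116*(-111) + B(u(-2)) = -116*(-111) + √(-2 - 7*(-2)) = 12876 + √(-2 + 14) = 12876 + √12 = 12876 + 2*√3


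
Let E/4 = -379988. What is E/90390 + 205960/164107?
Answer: -115409019232/7416815865 ≈ -15.560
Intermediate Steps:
E = -1519952 (E = 4*(-379988) = -1519952)
E/90390 + 205960/164107 = -1519952/90390 + 205960/164107 = -1519952*1/90390 + 205960*(1/164107) = -759976/45195 + 205960/164107 = -115409019232/7416815865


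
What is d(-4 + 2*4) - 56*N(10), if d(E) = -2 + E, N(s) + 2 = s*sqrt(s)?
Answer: 114 - 560*sqrt(10) ≈ -1656.9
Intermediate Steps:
N(s) = -2 + s**(3/2) (N(s) = -2 + s*sqrt(s) = -2 + s**(3/2))
d(-4 + 2*4) - 56*N(10) = (-2 + (-4 + 2*4)) - 56*(-2 + 10**(3/2)) = (-2 + (-4 + 8)) - 56*(-2 + 10*sqrt(10)) = (-2 + 4) + (112 - 560*sqrt(10)) = 2 + (112 - 560*sqrt(10)) = 114 - 560*sqrt(10)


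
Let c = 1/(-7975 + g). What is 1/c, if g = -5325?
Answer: -13300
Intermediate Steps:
c = -1/13300 (c = 1/(-7975 - 5325) = 1/(-13300) = -1/13300 ≈ -7.5188e-5)
1/c = 1/(-1/13300) = -13300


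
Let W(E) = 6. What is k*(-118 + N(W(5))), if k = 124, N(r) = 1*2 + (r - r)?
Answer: -14384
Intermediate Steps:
N(r) = 2 (N(r) = 2 + 0 = 2)
k*(-118 + N(W(5))) = 124*(-118 + 2) = 124*(-116) = -14384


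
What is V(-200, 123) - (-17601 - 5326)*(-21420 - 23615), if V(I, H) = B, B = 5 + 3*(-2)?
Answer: -1032517446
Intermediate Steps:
B = -1 (B = 5 - 6 = -1)
V(I, H) = -1
V(-200, 123) - (-17601 - 5326)*(-21420 - 23615) = -1 - (-17601 - 5326)*(-21420 - 23615) = -1 - (-22927)*(-45035) = -1 - 1*1032517445 = -1 - 1032517445 = -1032517446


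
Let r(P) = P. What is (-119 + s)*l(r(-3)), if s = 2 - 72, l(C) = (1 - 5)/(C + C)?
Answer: -126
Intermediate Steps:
l(C) = -2/C (l(C) = -4*1/(2*C) = -2/C)
s = -70
(-119 + s)*l(r(-3)) = (-119 - 70)*(-2/(-3)) = -(-378)*(-1)/3 = -189*⅔ = -126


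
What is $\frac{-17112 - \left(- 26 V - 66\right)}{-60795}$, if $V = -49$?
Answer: $\frac{3664}{12159} \approx 0.30134$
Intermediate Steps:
$\frac{-17112 - \left(- 26 V - 66\right)}{-60795} = \frac{-17112 - \left(\left(-26\right) \left(-49\right) - 66\right)}{-60795} = \left(-17112 - \left(1274 - 66\right)\right) \left(- \frac{1}{60795}\right) = \left(-17112 - 1208\right) \left(- \frac{1}{60795}\right) = \left(-18320\right) \left(- \frac{1}{60795}\right) = \frac{3664}{12159}$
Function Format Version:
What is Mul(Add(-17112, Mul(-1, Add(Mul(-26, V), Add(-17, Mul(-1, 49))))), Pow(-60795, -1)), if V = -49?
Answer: Rational(3664, 12159) ≈ 0.30134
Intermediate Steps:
Mul(Add(-17112, Mul(-1, Add(Mul(-26, V), Add(-17, Mul(-1, 49))))), Pow(-60795, -1)) = Mul(Add(-17112, Mul(-1, Add(Mul(-26, -49), Add(-17, Mul(-1, 49))))), Pow(-60795, -1)) = Mul(Add(-17112, Mul(-1, Add(1274, Add(-17, -49)))), Rational(-1, 60795)) = Mul(Add(-17112, Mul(-1, Add(1274, -66))), Rational(-1, 60795)) = Mul(Add(-17112, Mul(-1, 1208)), Rational(-1, 60795)) = Mul(Add(-17112, -1208), Rational(-1, 60795)) = Mul(-18320, Rational(-1, 60795)) = Rational(3664, 12159)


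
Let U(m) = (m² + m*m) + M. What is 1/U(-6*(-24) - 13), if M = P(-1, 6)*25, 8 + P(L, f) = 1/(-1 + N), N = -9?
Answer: 2/68239 ≈ 2.9309e-5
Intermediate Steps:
P(L, f) = -81/10 (P(L, f) = -8 + 1/(-1 - 9) = -8 + 1/(-10) = -8 - ⅒ = -81/10)
M = -405/2 (M = -81/10*25 = -405/2 ≈ -202.50)
U(m) = -405/2 + 2*m² (U(m) = (m² + m*m) - 405/2 = (m² + m²) - 405/2 = 2*m² - 405/2 = -405/2 + 2*m²)
1/U(-6*(-24) - 13) = 1/(-405/2 + 2*(-6*(-24) - 13)²) = 1/(-405/2 + 2*(144 - 13)²) = 1/(-405/2 + 2*131²) = 1/(-405/2 + 2*17161) = 1/(-405/2 + 34322) = 1/(68239/2) = 2/68239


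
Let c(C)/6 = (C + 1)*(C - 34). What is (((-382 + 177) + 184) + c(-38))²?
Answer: 254817369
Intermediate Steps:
c(C) = 6*(1 + C)*(-34 + C) (c(C) = 6*((C + 1)*(C - 34)) = 6*((1 + C)*(-34 + C)) = 6*(1 + C)*(-34 + C))
(((-382 + 177) + 184) + c(-38))² = (((-382 + 177) + 184) + (-204 - 198*(-38) + 6*(-38)²))² = ((-205 + 184) + (-204 + 7524 + 6*1444))² = (-21 + (-204 + 7524 + 8664))² = (-21 + 15984)² = 15963² = 254817369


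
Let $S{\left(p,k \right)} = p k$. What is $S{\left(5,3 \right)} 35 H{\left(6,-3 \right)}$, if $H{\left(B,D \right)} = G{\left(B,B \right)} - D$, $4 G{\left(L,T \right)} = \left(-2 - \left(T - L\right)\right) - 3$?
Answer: $\frac{3675}{4} \approx 918.75$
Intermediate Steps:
$G{\left(L,T \right)} = - \frac{5}{4} - \frac{T}{4} + \frac{L}{4}$ ($G{\left(L,T \right)} = \frac{\left(-2 - \left(T - L\right)\right) - 3}{4} = \frac{\left(-2 + \left(L - T\right)\right) - 3}{4} = \frac{\left(-2 + L - T\right) - 3}{4} = \frac{-5 + L - T}{4} = - \frac{5}{4} - \frac{T}{4} + \frac{L}{4}$)
$H{\left(B,D \right)} = - \frac{5}{4} - D$ ($H{\left(B,D \right)} = \left(- \frac{5}{4} - \frac{B}{4} + \frac{B}{4}\right) - D = - \frac{5}{4} - D$)
$S{\left(p,k \right)} = k p$
$S{\left(5,3 \right)} 35 H{\left(6,-3 \right)} = 3 \cdot 5 \cdot 35 \left(- \frac{5}{4} - -3\right) = 15 \cdot 35 \left(- \frac{5}{4} + 3\right) = 525 \cdot \frac{7}{4} = \frac{3675}{4}$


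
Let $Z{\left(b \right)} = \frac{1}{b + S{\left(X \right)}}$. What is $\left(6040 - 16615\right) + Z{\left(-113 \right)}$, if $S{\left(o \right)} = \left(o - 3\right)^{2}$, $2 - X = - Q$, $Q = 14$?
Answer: $- \frac{592199}{56} \approx -10575.0$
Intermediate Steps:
$X = 16$ ($X = 2 - \left(-1\right) 14 = 2 - -14 = 2 + 14 = 16$)
$S{\left(o \right)} = \left(-3 + o\right)^{2}$
$Z{\left(b \right)} = \frac{1}{169 + b}$ ($Z{\left(b \right)} = \frac{1}{b + \left(-3 + 16\right)^{2}} = \frac{1}{b + 13^{2}} = \frac{1}{b + 169} = \frac{1}{169 + b}$)
$\left(6040 - 16615\right) + Z{\left(-113 \right)} = \left(6040 - 16615\right) + \frac{1}{169 - 113} = -10575 + \frac{1}{56} = - \frac{592199}{56}$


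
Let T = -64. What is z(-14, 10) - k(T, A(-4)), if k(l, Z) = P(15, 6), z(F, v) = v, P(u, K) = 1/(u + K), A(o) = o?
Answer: 209/21 ≈ 9.9524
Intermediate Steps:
P(u, K) = 1/(K + u)
k(l, Z) = 1/21 (k(l, Z) = 1/(6 + 15) = 1/21)
z(-14, 10) - k(T, A(-4)) = 10 - 1*1/21 = 10 - 1/21 = 209/21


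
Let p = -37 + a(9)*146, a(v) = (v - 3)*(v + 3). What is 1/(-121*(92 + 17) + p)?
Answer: -1/2714 ≈ -0.00036846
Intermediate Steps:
a(v) = (-3 + v)*(3 + v)
p = 10475 (p = -37 + (-9 + 9²)*146 = -37 + (-9 + 81)*146 = -37 + 72*146 = -37 + 10512 = 10475)
1/(-121*(92 + 17) + p) = 1/(-121*(92 + 17) + 10475) = 1/(-121*109 + 10475) = 1/(-13189 + 10475) = 1/(-2714) = -1/2714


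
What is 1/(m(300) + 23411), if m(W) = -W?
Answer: 1/23111 ≈ 4.3269e-5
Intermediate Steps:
1/(m(300) + 23411) = 1/(-1*300 + 23411) = 1/(-300 + 23411) = 1/23111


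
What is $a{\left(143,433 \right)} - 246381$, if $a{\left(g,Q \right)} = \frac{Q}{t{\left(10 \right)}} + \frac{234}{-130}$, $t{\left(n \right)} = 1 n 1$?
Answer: $- \frac{492679}{2} \approx -2.4634 \cdot 10^{5}$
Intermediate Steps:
$t{\left(n \right)} = n$ ($t{\left(n \right)} = n 1 = n$)
$a{\left(g,Q \right)} = - \frac{9}{5} + \frac{Q}{10}$ ($a{\left(g,Q \right)} = \frac{Q}{10} + \frac{234}{-130} = Q \frac{1}{10} + 234 \left(- \frac{1}{130}\right) = \frac{Q}{10} - \frac{9}{5} = - \frac{9}{5} + \frac{Q}{10}$)
$a{\left(143,433 \right)} - 246381 = \left(- \frac{9}{5} + \frac{1}{10} \cdot 433\right) - 246381 = \left(- \frac{9}{5} + \frac{433}{10}\right) - 246381 = \frac{83}{2} - 246381 = - \frac{492679}{2}$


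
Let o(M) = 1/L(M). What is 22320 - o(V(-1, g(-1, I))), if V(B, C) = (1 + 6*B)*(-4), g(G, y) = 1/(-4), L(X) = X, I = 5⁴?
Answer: 446399/20 ≈ 22320.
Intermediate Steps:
I = 625
g(G, y) = -¼
V(B, C) = -4 - 24*B
o(M) = 1/M
22320 - o(V(-1, g(-1, I))) = 22320 - 1/(-4 - 24*(-1)) = 22320 - 1/(-4 + 24) = 22320 - 1/20 = 446399/20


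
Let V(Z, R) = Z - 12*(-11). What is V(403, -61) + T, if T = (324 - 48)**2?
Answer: 76711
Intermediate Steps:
V(Z, R) = 132 + Z (V(Z, R) = Z + 132 = 132 + Z)
T = 76176 (T = 276**2 = 76176)
V(403, -61) + T = (132 + 403) + 76176 = 535 + 76176 = 76711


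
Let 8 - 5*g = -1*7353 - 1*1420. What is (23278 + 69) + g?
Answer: 125516/5 ≈ 25103.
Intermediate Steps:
g = 8781/5 (g = 8/5 - (-1*7353 - 1*1420)/5 = 8/5 - (-7353 - 1420)/5 = 8/5 - ⅕*(-8773) = 8/5 + 8773/5 = 8781/5 ≈ 1756.2)
(23278 + 69) + g = (23278 + 69) + 8781/5 = 23347 + 8781/5 = 125516/5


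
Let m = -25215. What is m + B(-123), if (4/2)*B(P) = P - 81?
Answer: -25317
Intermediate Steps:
B(P) = -81/2 + P/2 (B(P) = (P - 81)/2 = (-81 + P)/2 = -81/2 + P/2)
m + B(-123) = -25215 + (-81/2 + (1/2)*(-123)) = -25215 + (-81/2 - 123/2) = -25215 - 102 = -25317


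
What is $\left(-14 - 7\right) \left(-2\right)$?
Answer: $42$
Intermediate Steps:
$\left(-14 - 7\right) \left(-2\right) = \left(-21\right) \left(-2\right) = 42$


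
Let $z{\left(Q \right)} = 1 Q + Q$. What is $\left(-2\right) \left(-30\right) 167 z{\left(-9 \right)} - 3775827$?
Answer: $-3956187$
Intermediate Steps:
$z{\left(Q \right)} = 2 Q$ ($z{\left(Q \right)} = Q + Q = 2 Q$)
$\left(-2\right) \left(-30\right) 167 z{\left(-9 \right)} - 3775827 = \left(-2\right) \left(-30\right) 167 \cdot 2 \left(-9\right) - 3775827 = 60 \cdot 167 \left(-18\right) - 3775827 = 10020 \left(-18\right) - 3775827 = -180360 - 3775827 = -3956187$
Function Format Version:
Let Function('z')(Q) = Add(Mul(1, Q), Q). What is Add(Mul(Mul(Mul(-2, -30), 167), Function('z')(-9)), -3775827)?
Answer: -3956187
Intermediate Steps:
Function('z')(Q) = Mul(2, Q) (Function('z')(Q) = Add(Q, Q) = Mul(2, Q))
Add(Mul(Mul(Mul(-2, -30), 167), Function('z')(-9)), -3775827) = Add(Mul(Mul(Mul(-2, -30), 167), Mul(2, -9)), -3775827) = Add(Mul(Mul(60, 167), -18), -3775827) = Add(Mul(10020, -18), -3775827) = Add(-180360, -3775827) = -3956187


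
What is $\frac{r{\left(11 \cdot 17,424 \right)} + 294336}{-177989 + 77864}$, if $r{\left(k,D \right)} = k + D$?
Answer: $- \frac{294947}{100125} \approx -2.9458$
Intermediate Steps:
$r{\left(k,D \right)} = D + k$
$\frac{r{\left(11 \cdot 17,424 \right)} + 294336}{-177989 + 77864} = \frac{\left(424 + 11 \cdot 17\right) + 294336}{-177989 + 77864} = \frac{\left(424 + 187\right) + 294336}{-100125} = \left(611 + 294336\right) \left(- \frac{1}{100125}\right) = 294947 \left(- \frac{1}{100125}\right) = - \frac{294947}{100125}$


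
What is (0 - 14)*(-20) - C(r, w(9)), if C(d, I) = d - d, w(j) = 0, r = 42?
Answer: 280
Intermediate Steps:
C(d, I) = 0
(0 - 14)*(-20) - C(r, w(9)) = (0 - 14)*(-20) - 1*0 = -14*(-20) + 0 = 280 + 0 = 280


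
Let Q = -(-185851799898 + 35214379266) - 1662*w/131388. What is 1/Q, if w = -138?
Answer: 10949/1649329118518881 ≈ 6.6385e-12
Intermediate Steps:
Q = 1649329118518881/10949 (Q = -(-185851799898 + 35214379266) - 1662*(-138)/131388 = -391071/(1/((-223770 + 90046) - 251468)) + 229356*(1/131388) = -391071/(1/(-133724 - 251468)) + 19113/10949 = -391071/(1/(-385192)) + 19113/10949 = -391071/(-1/385192) + 19113/10949 = -391071*(-385192) + 19113/10949 = 150637420632 + 19113/10949 = 1649329118518881/10949 ≈ 1.5064e+11)
1/Q = 1/(1649329118518881/10949) = 10949/1649329118518881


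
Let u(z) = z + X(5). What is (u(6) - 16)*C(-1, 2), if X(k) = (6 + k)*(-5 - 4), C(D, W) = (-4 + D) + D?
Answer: 654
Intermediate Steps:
C(D, W) = -4 + 2*D
X(k) = -54 - 9*k (X(k) = (6 + k)*(-9) = -54 - 9*k)
u(z) = -99 + z (u(z) = z + (-54 - 9*5) = z + (-54 - 45) = z - 99 = -99 + z)
(u(6) - 16)*C(-1, 2) = ((-99 + 6) - 16)*(-4 + 2*(-1)) = (-93 - 16)*(-4 - 2) = -109*(-6) = 654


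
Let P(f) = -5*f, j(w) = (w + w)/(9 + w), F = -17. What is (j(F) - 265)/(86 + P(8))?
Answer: -1043/184 ≈ -5.6685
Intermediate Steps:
j(w) = 2*w/(9 + w) (j(w) = (2*w)/(9 + w) = 2*w/(9 + w))
(j(F) - 265)/(86 + P(8)) = (2*(-17)/(9 - 17) - 265)/(86 - 5*8) = (2*(-17)/(-8) - 265)/(86 - 40) = (2*(-17)*(-1/8) - 265)/46 = (17/4 - 265)*(1/46) = -1043/4*1/46 = -1043/184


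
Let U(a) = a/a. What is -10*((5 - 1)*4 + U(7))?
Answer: -170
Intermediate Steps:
U(a) = 1
-10*((5 - 1)*4 + U(7)) = -10*((5 - 1)*4 + 1) = -10*(4*4 + 1) = -10*(16 + 1) = -10*17 = -170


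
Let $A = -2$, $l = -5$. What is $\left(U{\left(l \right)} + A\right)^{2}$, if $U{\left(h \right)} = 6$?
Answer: $16$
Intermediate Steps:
$\left(U{\left(l \right)} + A\right)^{2} = \left(6 - 2\right)^{2} = 4^{2} = 16$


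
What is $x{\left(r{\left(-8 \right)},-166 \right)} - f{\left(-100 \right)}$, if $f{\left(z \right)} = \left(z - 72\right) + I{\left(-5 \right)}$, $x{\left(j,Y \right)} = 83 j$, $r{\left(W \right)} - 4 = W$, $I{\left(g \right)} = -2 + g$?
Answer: $-153$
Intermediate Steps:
$r{\left(W \right)} = 4 + W$
$f{\left(z \right)} = -79 + z$ ($f{\left(z \right)} = \left(z - 72\right) - 7 = \left(-72 + z\right) - 7 = -79 + z$)
$x{\left(r{\left(-8 \right)},-166 \right)} - f{\left(-100 \right)} = 83 \left(4 - 8\right) - \left(-79 - 100\right) = 83 \left(-4\right) - -179 = -332 + 179 = -153$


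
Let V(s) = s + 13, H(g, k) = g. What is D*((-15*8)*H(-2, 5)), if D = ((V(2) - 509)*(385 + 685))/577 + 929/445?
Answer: -11264739216/51353 ≈ -2.1936e+5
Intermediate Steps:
V(s) = 13 + s
D = -234682067/256765 (D = (((13 + 2) - 509)*(385 + 685))/577 + 929/445 = ((15 - 509)*1070)*(1/577) + 929*(1/445) = -494*1070*(1/577) + 929/445 = -528580*1/577 + 929/445 = -528580/577 + 929/445 = -234682067/256765 ≈ -914.00)
D*((-15*8)*H(-2, 5)) = -234682067*(-15*8)*(-2)/256765 = -(-5632369608)*(-2)/51353 = -234682067/256765*240 = -11264739216/51353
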